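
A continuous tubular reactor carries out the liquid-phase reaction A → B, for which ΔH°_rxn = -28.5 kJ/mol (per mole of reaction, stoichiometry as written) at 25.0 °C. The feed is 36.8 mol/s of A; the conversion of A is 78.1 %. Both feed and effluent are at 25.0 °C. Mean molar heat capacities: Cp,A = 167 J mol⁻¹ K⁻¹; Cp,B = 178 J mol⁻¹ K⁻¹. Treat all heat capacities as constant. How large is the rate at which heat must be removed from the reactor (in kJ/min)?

Q_out = 49100 kJ/min

Extent of reaction ξ = 0.781 × 36.8 = 28.741 mol/s
Reaction term: ξ·ΔH°_rxn = 28.741 × -28.5 = -819.11 kJ/s
Q = ΔH = -819.11 kJ/s = -819.11 kW
Heat removed = 49147 kJ/min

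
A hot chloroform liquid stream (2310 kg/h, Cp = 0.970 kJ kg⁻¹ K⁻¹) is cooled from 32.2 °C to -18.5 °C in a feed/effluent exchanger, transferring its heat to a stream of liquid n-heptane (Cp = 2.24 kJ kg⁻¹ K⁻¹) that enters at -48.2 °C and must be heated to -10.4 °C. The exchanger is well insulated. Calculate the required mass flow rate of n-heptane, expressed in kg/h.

ṁ_c = 1340 kg/h

Heat released by hot stream: Q = 2310 × 0.970 × (32.2 − -18.5) = 113600 kJ/h
Energy balance on cold side (adiabatic exchanger): Q = ṁ_c·Cp_c·(T_c,out − T_c,in)
ṁ_c = 113600 / [2.24 × (-10.4 − -48.2)] = 1341.7 kg/h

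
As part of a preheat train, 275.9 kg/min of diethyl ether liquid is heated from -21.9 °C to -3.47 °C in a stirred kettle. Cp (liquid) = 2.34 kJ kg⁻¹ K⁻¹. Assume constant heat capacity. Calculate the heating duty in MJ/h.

Q = 714 MJ/h

Q = ṁ·Cp·ΔT = 275.9 × 2.34 × (-3.47 − -21.9) = 11899 kJ/min
Converting: 11899 / 60 s = 198.31 kW
Heating duty = 713.91 MJ/h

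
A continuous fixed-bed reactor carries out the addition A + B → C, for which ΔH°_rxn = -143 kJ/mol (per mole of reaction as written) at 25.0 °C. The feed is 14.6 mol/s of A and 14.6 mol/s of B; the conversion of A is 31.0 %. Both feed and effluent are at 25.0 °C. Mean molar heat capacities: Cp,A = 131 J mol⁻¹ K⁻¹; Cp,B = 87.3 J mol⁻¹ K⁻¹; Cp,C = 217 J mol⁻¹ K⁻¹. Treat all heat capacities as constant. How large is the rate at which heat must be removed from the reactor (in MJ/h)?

Q_out = 2330 MJ/h

Extent of reaction ξ = 0.310 × 14.6 = 4.526 mol/s
Reaction term: ξ·ΔH°_rxn = 4.526 × -143 = -647.22 kJ/s
Q = ΔH = -647.22 kJ/s = -647.22 kW
Heat removed = 2330 MJ/h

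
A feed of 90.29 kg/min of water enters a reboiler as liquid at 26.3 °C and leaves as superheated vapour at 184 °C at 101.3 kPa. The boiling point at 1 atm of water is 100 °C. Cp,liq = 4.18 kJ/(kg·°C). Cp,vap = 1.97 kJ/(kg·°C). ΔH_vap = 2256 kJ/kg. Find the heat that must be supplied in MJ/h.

Q = 14800 MJ/h

liquid 26.3→100 °C: 308.07 kJ/kg
vaporisation at 100 °C: 2256 kJ/kg
vapour 100→184 °C: 165.48 kJ/kg
Δh = 308.07 + 2256 + 165.48 = 2729.5 kJ/kg
Q = ṁ·Δh = 90.29 kg/min × 2729.5 kJ/kg = 246450 kJ/min
|Q| = 4107.5 kW = 14787 MJ/h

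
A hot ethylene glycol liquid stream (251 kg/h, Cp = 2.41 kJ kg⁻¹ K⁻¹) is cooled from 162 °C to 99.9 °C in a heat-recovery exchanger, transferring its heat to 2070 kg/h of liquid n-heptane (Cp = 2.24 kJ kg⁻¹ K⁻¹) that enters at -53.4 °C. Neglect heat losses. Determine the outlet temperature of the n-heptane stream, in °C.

T_c,out = -45.3 °C

Heat released by hot stream: Q = 251 × 2.41 × (162 − 99.9) = 37565 kJ/h
Energy balance on cold side (adiabatic exchanger): Q = ṁ_c·Cp_c·(T_c,out − T_c,in)
T_c,out = -53.4 + 37565/(2070 × 2.24) = -45.299 °C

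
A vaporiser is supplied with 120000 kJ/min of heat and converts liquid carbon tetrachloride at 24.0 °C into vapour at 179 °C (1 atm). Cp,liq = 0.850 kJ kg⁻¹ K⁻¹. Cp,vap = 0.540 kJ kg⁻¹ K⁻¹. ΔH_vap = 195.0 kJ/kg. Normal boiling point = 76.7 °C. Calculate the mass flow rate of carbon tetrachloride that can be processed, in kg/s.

ṁ = 6.78 kg/s

Δh = 0.850×(76.7−24.0) + 195.0 + 0.540×(179−76.7) = 295.04 kJ/kg
Q = 120000 kJ/min = 2000 kJ/s = 2000 kJ/s
ṁ = Q/Δh = 2000 / 295.04 = 6.7788 kg/s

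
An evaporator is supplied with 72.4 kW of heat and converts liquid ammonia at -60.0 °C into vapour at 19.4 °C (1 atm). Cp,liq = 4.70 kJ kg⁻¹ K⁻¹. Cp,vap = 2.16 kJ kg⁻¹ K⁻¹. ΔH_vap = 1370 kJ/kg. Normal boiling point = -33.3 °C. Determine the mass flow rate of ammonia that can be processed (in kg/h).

Δh = 4.70×(-33.3−-60.0) + 1370 + 2.16×(19.4−-33.3) = 1609.3 kJ/kg
Q = 72.4 kW = 72.4 kJ/s = 260640 kJ/h
ṁ = Q/Δh = 260640 / 1609.3 = 161.96 kg/h

ṁ = 162 kg/h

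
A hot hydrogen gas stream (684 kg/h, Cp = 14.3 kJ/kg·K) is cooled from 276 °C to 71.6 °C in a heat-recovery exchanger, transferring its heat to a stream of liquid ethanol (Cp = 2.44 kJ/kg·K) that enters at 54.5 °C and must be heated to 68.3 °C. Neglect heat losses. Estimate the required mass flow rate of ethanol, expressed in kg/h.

Heat released by hot stream: Q = 684 × 14.3 × (276 − 71.6) = 1.9993e+06 kJ/h
Energy balance on cold side (adiabatic exchanger): Q = ṁ_c·Cp_c·(T_c,out − T_c,in)
ṁ_c = 1.9993e+06 / [2.44 × (68.3 − 54.5)] = 59375 kg/h

ṁ_c = 59400 kg/h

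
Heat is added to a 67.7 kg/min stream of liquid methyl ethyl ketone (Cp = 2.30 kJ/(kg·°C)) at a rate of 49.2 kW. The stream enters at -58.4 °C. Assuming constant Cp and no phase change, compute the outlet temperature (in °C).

Q = 49.2 kW = 2952 kJ/min
ΔT = Q/(ṁ·Cp) = 2952/(67.7×2.30) = 18.958 K
T_out = -58.4 + 18.958 = -39.442 °C

T_out = -39.4 °C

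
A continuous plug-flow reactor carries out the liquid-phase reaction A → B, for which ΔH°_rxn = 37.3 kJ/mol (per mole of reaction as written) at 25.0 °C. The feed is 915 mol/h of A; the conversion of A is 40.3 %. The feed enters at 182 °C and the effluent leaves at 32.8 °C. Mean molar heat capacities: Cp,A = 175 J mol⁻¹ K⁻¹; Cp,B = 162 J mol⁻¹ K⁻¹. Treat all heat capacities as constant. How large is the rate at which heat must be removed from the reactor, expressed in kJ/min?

Q_out = 170 kJ/min

Extent of reaction ξ = 0.403 × 915 = 368.75 mol/h
Reaction term: ξ·ΔH°_rxn = 368.75 × 37.3 = 13754 kJ/h
Sensible, feed 182→25 °C: -25140 kJ/h
Outlet flows (mol/h): A 546.25, B 368.75
Sensible, products 25→32.8 °C: 1211.6 kJ/h
Q = ΔH = -10174 kJ/h = -2.8261 kW
Heat removed = 169.56 kJ/min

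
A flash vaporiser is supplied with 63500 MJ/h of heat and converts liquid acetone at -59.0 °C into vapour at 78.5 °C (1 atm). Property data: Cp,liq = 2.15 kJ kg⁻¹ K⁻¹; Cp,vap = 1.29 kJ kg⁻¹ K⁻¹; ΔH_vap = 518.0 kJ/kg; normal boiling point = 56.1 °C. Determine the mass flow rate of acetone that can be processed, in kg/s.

ṁ = 22.2 kg/s

Δh = 2.15×(56.1−-59.0) + 518.0 + 1.29×(78.5−56.1) = 794.36 kJ/kg
Q = 63500 MJ/h = 17639 kJ/s = 17639 kJ/s
ṁ = Q/Δh = 17639 / 794.36 = 22.205 kg/s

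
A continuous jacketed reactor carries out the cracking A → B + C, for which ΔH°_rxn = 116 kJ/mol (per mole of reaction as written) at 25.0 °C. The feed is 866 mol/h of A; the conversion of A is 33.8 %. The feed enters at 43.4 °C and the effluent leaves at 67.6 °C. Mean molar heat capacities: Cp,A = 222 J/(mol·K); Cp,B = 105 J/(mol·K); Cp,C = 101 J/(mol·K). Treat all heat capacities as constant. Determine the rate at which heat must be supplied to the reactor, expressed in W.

Q_in = 10700 W

Extent of reaction ξ = 0.338 × 866 = 292.71 mol/h
Reaction term: ξ·ΔH°_rxn = 292.71 × 116 = 33954 kJ/h
Sensible, feed 43.4→25 °C: -3537.4 kJ/h
Outlet flows (mol/h): A 573.29, B 292.71, C 292.71
Sensible, products 25→67.6 °C: 7990.4 kJ/h
Q = ΔH = 38407 kJ/h = 10.669 kW
Heat supplied = 10669 W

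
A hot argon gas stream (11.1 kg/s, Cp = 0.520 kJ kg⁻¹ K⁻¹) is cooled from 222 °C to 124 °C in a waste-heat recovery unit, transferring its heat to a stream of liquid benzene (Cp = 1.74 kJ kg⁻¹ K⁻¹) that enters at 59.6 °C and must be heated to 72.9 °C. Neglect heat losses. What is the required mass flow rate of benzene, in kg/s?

ṁ_c = 24.4 kg/s

Heat released by hot stream: Q = 11.1 × 0.520 × (222 − 124) = 565.66 kJ/s
Energy balance on cold side (adiabatic exchanger): Q = ṁ_c·Cp_c·(T_c,out − T_c,in)
ṁ_c = 565.66 / [1.74 × (72.9 − 59.6)] = 24.443 kg/s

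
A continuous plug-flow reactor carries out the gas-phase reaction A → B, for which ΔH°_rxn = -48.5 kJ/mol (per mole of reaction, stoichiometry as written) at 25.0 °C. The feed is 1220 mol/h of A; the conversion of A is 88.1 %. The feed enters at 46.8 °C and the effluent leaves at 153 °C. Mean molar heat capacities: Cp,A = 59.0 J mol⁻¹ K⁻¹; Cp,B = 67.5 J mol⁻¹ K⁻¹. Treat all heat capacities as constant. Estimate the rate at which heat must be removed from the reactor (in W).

Extent of reaction ξ = 0.881 × 1220 = 1074.8 mol/h
Reaction term: ξ·ΔH°_rxn = 1074.8 × -48.5 = -52129 kJ/h
Sensible, feed 46.8→25 °C: -1569.2 kJ/h
Outlet flows (mol/h): A 145.18, B 1074.8
Sensible, products 25→153 °C: 10383 kJ/h
Q = ΔH = -43315 kJ/h = -12.032 kW
Heat removed = 12032 W

Q_out = 12000 W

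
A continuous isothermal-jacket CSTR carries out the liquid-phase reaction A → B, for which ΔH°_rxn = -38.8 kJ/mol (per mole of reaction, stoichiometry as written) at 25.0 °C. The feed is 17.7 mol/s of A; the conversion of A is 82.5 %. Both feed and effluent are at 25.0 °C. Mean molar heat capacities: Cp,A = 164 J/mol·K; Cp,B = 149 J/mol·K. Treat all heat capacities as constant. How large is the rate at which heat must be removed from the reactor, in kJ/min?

Extent of reaction ξ = 0.825 × 17.7 = 14.602 mol/s
Reaction term: ξ·ΔH°_rxn = 14.602 × -38.8 = -566.58 kJ/s
Q = ΔH = -566.58 kJ/s = -566.58 kW
Heat removed = 33995 kJ/min

Q_out = 34000 kJ/min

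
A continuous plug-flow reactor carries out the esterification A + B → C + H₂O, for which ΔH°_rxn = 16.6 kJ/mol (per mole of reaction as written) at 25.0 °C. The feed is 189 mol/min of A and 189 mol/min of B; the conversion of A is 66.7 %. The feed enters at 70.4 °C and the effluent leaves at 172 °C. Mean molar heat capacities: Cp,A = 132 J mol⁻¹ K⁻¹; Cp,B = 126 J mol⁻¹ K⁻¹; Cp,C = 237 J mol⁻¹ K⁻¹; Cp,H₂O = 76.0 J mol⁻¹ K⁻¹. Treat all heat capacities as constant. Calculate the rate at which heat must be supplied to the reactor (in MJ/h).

Q_in = 484 MJ/h

Extent of reaction ξ = 0.667 × 189 = 126.06 mol/min
Reaction term: ξ·ΔH°_rxn = 126.06 × 16.6 = 2092.6 kJ/min
Sensible, feed 70.4→25 °C: -2213.8 kJ/min
Outlet flows (mol/min): A 62.937, B 62.937, C 126.06, H₂O 126.06
Sensible, products 25→172 °C: 8187.2 kJ/min
Q = ΔH = 8066.1 kJ/min = 134.43 kW
Heat supplied = 483.97 MJ/h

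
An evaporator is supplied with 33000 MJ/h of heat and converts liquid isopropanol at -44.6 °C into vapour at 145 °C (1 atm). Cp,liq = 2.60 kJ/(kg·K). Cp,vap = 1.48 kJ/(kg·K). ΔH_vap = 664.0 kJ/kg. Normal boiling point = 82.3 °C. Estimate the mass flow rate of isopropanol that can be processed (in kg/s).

Δh = 2.60×(82.3−-44.6) + 664.0 + 1.48×(145−82.3) = 1086.7 kJ/kg
Q = 33000 MJ/h = 9166.7 kJ/s = 9166.7 kJ/s
ṁ = Q/Δh = 9166.7 / 1086.7 = 8.435 kg/s

ṁ = 8.44 kg/s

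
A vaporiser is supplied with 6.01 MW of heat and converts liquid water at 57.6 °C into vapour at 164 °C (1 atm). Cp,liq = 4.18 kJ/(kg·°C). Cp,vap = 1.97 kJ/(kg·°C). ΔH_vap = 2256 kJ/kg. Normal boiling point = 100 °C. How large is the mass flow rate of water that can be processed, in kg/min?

Δh = 4.18×(100−57.6) + 2256 + 1.97×(164−100) = 2559.3 kJ/kg
Q = 6.01 MW = 6010 kJ/s = 360600 kJ/min
ṁ = Q/Δh = 360600 / 2559.3 = 140.9 kg/min

ṁ = 141 kg/min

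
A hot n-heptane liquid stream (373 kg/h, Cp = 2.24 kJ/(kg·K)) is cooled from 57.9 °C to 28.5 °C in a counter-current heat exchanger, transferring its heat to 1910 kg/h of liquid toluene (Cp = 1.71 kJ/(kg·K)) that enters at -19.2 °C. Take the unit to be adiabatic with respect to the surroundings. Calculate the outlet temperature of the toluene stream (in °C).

T_c,out = -11.7 °C

Heat released by hot stream: Q = 373 × 2.24 × (57.9 − 28.5) = 24564 kJ/h
Energy balance on cold side (adiabatic exchanger): Q = ṁ_c·Cp_c·(T_c,out − T_c,in)
T_c,out = -19.2 + 24564/(1910 × 1.71) = -11.679 °C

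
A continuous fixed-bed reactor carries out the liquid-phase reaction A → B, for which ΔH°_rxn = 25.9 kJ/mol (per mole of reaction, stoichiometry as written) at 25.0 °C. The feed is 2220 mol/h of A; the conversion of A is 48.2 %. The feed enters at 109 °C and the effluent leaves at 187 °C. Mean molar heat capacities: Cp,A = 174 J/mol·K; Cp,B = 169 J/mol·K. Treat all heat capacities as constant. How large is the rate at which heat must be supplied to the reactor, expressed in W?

Extent of reaction ξ = 0.482 × 2220 = 1070 mol/h
Reaction term: ξ·ΔH°_rxn = 1070 × 25.9 = 27714 kJ/h
Sensible, feed 109→25 °C: -32448 kJ/h
Outlet flows (mol/h): A 1150, B 1070
Sensible, products 25→187 °C: 61711 kJ/h
Q = ΔH = 56977 kJ/h = 15.827 kW
Heat supplied = 15827 W

Q_in = 15800 W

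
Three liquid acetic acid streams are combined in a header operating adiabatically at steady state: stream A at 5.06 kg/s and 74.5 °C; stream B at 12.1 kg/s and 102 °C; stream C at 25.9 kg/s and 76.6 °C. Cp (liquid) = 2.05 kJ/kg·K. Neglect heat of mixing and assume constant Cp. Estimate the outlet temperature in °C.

No heat crosses the boundary, so H_out = H_in.
T_out = Σ ṁᵢCp,ᵢTᵢ / Σ ṁᵢCp,ᵢ
      = 7370 / 88.273 = 83.491 °C

T_out = 83.5 °C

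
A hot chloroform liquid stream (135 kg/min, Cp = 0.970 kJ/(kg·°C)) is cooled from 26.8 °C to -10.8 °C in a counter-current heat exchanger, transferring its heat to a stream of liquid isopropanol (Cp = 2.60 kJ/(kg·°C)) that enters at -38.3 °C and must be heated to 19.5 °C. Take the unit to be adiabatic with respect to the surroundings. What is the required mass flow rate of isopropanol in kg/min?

Heat released by hot stream: Q = 135 × 0.970 × (26.8 − -10.8) = 4923.7 kJ/min
Energy balance on cold side (adiabatic exchanger): Q = ṁ_c·Cp_c·(T_c,out − T_c,in)
ṁ_c = 4923.7 / [2.60 × (19.5 − -38.3)] = 32.764 kg/min

ṁ_c = 32.8 kg/min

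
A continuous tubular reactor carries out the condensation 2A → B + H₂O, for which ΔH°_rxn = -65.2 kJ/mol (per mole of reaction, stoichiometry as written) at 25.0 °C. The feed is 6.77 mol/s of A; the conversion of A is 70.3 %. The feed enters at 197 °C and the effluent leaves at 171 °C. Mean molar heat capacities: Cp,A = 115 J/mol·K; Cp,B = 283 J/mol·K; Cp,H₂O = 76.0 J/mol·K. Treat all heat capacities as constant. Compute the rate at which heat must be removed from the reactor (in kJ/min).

Extent of reaction ξ = 0.703 × 6.77 / 2 = 2.3797 mol/s
Reaction term: ξ·ΔH°_rxn = 2.3797 × -65.2 = -155.15 kJ/s
Sensible, feed 197→25 °C: -133.91 kJ/s
Outlet flows (mol/s): A 2.0107, B 2.3797, H₂O 2.3797
Sensible, products 25→171 °C: 158.49 kJ/s
Q = ΔH = -130.58 kJ/s = -130.58 kW
Heat removed = 7834.6 kJ/min

Q_out = 7830 kJ/min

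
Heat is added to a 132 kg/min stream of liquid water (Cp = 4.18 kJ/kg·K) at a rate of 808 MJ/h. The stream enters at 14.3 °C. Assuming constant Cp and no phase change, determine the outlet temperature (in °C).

Q = 808 MJ/h = 13467 kJ/min
ΔT = Q/(ṁ·Cp) = 13467/(132×4.18) = 24.407 K
T_out = 14.3 + 24.407 = 38.707 °C

T_out = 38.7 °C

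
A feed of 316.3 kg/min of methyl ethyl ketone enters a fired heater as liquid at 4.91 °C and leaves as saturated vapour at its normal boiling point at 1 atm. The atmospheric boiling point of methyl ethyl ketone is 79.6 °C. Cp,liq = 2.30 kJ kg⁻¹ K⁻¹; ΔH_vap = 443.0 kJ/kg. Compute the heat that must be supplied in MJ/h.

Q = 11700 MJ/h

liquid 4.91→79.6 °C: 171.79 kJ/kg
vaporisation at 79.6 °C: 443 kJ/kg
Δh = 171.79 + 443 = 614.79 kJ/kg
Q = ṁ·Δh = 316.3 kg/min × 614.79 kJ/kg = 194460 kJ/min
|Q| = 3241 kW = 11667 MJ/h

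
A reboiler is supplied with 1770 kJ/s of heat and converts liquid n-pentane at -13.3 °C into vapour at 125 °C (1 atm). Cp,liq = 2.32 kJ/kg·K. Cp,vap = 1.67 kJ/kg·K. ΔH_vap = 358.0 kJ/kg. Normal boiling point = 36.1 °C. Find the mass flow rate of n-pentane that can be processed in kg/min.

ṁ = 171 kg/min

Δh = 2.32×(36.1−-13.3) + 358.0 + 1.67×(125−36.1) = 621.07 kJ/kg
Q = 1770 kJ/s = 1770 kJ/s = 106200 kJ/min
ṁ = Q/Δh = 106200 / 621.07 = 170.99 kg/min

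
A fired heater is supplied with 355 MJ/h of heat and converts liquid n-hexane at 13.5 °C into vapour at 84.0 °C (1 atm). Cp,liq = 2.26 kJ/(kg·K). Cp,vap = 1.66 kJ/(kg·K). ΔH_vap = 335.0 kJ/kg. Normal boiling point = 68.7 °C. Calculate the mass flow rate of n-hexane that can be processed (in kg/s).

ṁ = 0.203 kg/s

Δh = 2.26×(68.7−13.5) + 335.0 + 1.66×(84.0−68.7) = 485.15 kJ/kg
Q = 355 MJ/h = 98.611 kJ/s = 98.611 kJ/s
ṁ = Q/Δh = 98.611 / 485.15 = 0.20326 kg/s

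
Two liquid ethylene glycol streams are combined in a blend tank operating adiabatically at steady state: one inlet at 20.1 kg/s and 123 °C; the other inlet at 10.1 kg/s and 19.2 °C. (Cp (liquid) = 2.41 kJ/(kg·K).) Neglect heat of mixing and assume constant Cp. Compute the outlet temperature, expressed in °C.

T_out = 88.3 °C

Energy balance with Q = 0: Σ ṁᵢCp,ᵢ(T_out − Tᵢ) = 0
T_out = Σ ṁᵢCp,ᵢTᵢ / Σ ṁᵢCp,ᵢ
      = 6425.6 / 72.782 = 88.285 °C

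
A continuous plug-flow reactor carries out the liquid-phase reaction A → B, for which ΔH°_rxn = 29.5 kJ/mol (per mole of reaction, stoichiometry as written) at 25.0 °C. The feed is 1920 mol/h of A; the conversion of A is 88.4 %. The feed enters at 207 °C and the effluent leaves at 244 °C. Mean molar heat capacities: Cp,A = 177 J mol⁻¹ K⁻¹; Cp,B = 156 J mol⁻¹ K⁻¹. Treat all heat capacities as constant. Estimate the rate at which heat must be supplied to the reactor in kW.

Extent of reaction ξ = 0.884 × 1920 = 1697.3 mol/h
Reaction term: ξ·ΔH°_rxn = 1697.3 × 29.5 = 50070 kJ/h
Sensible, feed 207→25 °C: -61851 kJ/h
Outlet flows (mol/h): A 222.72, B 1697.3
Sensible, products 25→244 °C: 66619 kJ/h
Q = ΔH = 54838 kJ/h = 15.233 kW
Heat supplied = 15.233 kW

Q_in = 15.2 kW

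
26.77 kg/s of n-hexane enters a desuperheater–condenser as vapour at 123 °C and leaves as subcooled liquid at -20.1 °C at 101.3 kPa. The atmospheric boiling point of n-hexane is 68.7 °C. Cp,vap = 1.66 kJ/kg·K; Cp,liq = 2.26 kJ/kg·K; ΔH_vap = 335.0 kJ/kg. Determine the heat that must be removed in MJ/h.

Q_c = 60300 MJ/h

vapour 123→68.7 °C: -90.138 kJ/kg
condensation at 68.7 °C: -335 kJ/kg
liquid 68.7→-20.1 °C: -200.69 kJ/kg
Δh = -90.138 + -335 + -200.69 = -625.83 kJ/kg
Q = ṁ·Δh = 26.77 kg/s × -625.83 kJ/kg = -16753 kJ/s
|Q| = 16753 kW = 60312 MJ/h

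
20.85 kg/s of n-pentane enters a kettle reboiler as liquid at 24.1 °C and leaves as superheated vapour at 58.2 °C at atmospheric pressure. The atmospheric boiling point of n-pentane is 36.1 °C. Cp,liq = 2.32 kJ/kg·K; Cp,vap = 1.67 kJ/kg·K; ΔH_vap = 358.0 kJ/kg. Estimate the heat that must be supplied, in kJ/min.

Q = 529000 kJ/min

liquid 24.1→36.1 °C: 27.84 kJ/kg
vaporisation at 36.1 °C: 358 kJ/kg
vapour 36.1→58.2 °C: 36.907 kJ/kg
Δh = 27.84 + 358 + 36.907 = 422.75 kJ/kg
Q = ṁ·Δh = 20.85 kg/s × 422.75 kJ/kg = 8814.3 kJ/s
|Q| = 8814.3 kW = 528860 kJ/min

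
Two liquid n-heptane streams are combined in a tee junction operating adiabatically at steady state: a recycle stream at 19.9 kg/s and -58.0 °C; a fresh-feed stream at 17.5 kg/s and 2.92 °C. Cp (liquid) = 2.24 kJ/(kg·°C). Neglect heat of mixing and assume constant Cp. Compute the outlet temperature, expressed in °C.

Adiabatic, steady state ⇒ Σ ṁᵢCp,ᵢ(T_out − Tᵢ) = 0
T_out = Σ ṁᵢCp,ᵢTᵢ / Σ ṁᵢCp,ᵢ
      = -2470.9 / 83.776 = -29.495 °C

T_out = -29.5 °C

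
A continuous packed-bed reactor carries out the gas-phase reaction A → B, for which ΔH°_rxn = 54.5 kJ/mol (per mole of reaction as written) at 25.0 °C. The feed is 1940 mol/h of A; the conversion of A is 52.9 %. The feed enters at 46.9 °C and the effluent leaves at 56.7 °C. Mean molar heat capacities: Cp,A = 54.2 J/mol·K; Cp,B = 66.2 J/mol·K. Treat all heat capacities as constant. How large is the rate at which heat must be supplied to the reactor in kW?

Extent of reaction ξ = 0.529 × 1940 = 1026.3 mol/h
Reaction term: ξ·ΔH°_rxn = 1026.3 × 54.5 = 55931 kJ/h
Sensible, feed 46.9→25 °C: -2302.7 kJ/h
Outlet flows (mol/h): A 913.74, B 1026.3
Sensible, products 25→56.7 °C: 3723.6 kJ/h
Q = ΔH = 57352 kJ/h = 15.931 kW
Heat supplied = 15.931 kW

Q_in = 15.9 kW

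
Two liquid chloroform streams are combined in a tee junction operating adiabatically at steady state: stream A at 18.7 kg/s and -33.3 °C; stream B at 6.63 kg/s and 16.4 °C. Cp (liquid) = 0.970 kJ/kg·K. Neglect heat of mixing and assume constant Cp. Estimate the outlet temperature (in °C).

No heat crosses the boundary, so H_out = H_in.
T_out = Σ ṁᵢCp,ᵢTᵢ / Σ ṁᵢCp,ᵢ
      = -498.56 / 24.57 = -20.291 °C

T_out = -20.3 °C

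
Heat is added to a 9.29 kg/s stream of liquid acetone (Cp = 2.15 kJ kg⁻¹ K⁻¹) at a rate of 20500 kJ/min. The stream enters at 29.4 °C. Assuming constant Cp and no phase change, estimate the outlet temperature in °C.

T_out = 46.5 °C

Q = 20500 kJ/min = 341.67 kJ/s
ΔT = Q/(ṁ·Cp) = 341.67/(9.29×2.15) = 17.106 K
T_out = 29.4 + 17.106 = 46.506 °C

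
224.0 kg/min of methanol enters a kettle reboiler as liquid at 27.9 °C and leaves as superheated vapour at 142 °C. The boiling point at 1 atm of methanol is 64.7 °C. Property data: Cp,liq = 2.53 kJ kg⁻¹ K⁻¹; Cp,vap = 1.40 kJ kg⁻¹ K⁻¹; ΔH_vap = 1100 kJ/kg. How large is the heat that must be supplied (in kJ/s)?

liquid 27.9→64.7 °C: 93.104 kJ/kg
vaporisation at 64.7 °C: 1100 kJ/kg
vapour 64.7→142 °C: 108.22 kJ/kg
Δh = 93.104 + 1100 + 108.22 = 1301.3 kJ/kg
Q = ṁ·Δh = 224.0 kg/min × 1301.3 kJ/kg = 291500 kJ/min
|Q| = 4858.3 kW

Q = 4860 kJ/s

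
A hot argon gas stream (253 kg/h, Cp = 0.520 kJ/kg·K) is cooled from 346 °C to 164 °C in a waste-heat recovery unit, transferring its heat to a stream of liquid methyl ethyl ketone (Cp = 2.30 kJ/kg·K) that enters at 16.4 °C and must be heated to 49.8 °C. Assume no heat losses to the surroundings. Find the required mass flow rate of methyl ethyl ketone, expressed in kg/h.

ṁ_c = 312 kg/h

Heat released by hot stream: Q = 253 × 0.520 × (346 − 164) = 23944 kJ/h
Energy balance on cold side (adiabatic exchanger): Q = ṁ_c·Cp_c·(T_c,out − T_c,in)
ṁ_c = 23944 / [2.30 × (49.8 − 16.4)] = 311.69 kg/h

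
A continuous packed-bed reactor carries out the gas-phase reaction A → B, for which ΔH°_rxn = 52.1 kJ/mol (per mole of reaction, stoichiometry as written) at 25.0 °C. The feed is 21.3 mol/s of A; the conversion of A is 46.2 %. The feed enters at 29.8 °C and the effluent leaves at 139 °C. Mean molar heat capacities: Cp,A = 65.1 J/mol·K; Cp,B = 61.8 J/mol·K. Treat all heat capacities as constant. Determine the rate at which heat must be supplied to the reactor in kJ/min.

Extent of reaction ξ = 0.462 × 21.3 = 9.8406 mol/s
Reaction term: ξ·ΔH°_rxn = 9.8406 × 52.1 = 512.7 kJ/s
Sensible, feed 29.8→25 °C: -6.6558 kJ/s
Outlet flows (mol/s): A 11.459, B 9.8406
Sensible, products 25→139 °C: 154.37 kJ/s
Q = ΔH = 660.41 kJ/s = 660.41 kW
Heat supplied = 39625 kJ/min

Q_in = 39600 kJ/min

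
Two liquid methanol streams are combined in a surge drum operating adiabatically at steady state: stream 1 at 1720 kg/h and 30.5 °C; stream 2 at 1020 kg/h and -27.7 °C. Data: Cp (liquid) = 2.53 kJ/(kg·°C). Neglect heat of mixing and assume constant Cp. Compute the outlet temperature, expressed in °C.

T_out = 8.83 °C

No heat crosses the boundary, so H_out = H_in.
Σ ṁᵢCp,ᵢTᵢ = 1720×2.53×30.5 + 1020×2.53×-27.7 = 61241
Σ ṁᵢCp,ᵢ = 1720×2.53 + 1020×2.53 = 6932.2
T_out = 61241 / 6932.2 = 8.8343 °C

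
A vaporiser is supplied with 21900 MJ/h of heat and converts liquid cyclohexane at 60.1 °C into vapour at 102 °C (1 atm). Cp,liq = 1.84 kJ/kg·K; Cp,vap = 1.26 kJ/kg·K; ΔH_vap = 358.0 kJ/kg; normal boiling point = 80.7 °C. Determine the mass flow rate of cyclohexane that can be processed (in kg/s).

ṁ = 14.4 kg/s

Δh = 1.84×(80.7−60.1) + 358.0 + 1.26×(102−80.7) = 422.74 kJ/kg
Q = 21900 MJ/h = 6083.3 kJ/s = 6083.3 kJ/s
ṁ = Q/Δh = 6083.3 / 422.74 = 14.39 kg/s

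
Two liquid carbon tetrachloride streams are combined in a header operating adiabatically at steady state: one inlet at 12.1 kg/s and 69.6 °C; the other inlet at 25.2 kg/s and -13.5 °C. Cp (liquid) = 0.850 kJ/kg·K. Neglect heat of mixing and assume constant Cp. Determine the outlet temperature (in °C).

No heat crosses the boundary, so H_out = H_in.
T_out = Σ ṁᵢCp,ᵢTᵢ / Σ ṁᵢCp,ᵢ
      = 426.67 / 31.705 = 13.457 °C

T_out = 13.5 °C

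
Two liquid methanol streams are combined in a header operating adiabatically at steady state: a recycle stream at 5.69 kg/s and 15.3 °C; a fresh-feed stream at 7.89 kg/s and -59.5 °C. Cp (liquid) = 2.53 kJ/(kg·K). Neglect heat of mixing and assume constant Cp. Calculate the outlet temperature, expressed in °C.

Energy balance with Q = 0: Σ ṁᵢCp,ᵢ(T_out − Tᵢ) = 0
Σ ṁᵢCp,ᵢTᵢ = 5.69×2.53×15.3 + 7.89×2.53×-59.5 = -967.47
Σ ṁᵢCp,ᵢ = 5.69×2.53 + 7.89×2.53 = 34.357
T_out = -967.47 / 34.357 = -28.159 °C

T_out = -28.2 °C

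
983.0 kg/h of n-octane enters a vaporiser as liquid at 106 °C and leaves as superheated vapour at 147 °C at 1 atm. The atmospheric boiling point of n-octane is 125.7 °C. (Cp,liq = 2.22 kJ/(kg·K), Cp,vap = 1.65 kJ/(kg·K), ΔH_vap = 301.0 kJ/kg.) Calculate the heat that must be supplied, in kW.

liquid 106→125.7 °C: 43.734 kJ/kg
vaporisation at 125.7 °C: 301 kJ/kg
vapour 125.7→147 °C: 35.145 kJ/kg
Δh = 43.734 + 301 + 35.145 = 379.88 kJ/kg
Q = ṁ·Δh = 983.0 kg/h × 379.88 kJ/kg = 373420 kJ/h
|Q| = 103.73 kW

Q = 104 kW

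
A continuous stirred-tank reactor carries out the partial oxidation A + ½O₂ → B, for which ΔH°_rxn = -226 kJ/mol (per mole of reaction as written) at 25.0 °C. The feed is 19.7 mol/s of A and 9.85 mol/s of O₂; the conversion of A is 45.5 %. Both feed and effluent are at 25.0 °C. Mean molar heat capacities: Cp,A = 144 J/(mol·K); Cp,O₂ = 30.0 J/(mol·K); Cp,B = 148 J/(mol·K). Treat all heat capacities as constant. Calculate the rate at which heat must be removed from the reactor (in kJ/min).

Extent of reaction ξ = 0.455 × 19.7 = 8.9635 mol/s
Reaction term: ξ·ΔH°_rxn = 8.9635 × -226 = -2025.8 kJ/s
Q = ΔH = -2025.8 kJ/s = -2025.8 kW
Heat removed = 121550 kJ/min

Q_out = 122000 kJ/min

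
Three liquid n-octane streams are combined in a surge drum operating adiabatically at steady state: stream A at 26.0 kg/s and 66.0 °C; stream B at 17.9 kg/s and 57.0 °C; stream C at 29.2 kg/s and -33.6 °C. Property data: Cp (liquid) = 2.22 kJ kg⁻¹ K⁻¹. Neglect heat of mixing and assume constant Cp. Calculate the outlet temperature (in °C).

T_out = 24.0 °C

Adiabatic, steady state ⇒ Σ ṁᵢCp,ᵢ(T_out − Tᵢ) = 0
T_out = Σ ṁᵢCp,ᵢTᵢ / Σ ṁᵢCp,ᵢ
      = 3896.5 / 162.28 = 24.011 °C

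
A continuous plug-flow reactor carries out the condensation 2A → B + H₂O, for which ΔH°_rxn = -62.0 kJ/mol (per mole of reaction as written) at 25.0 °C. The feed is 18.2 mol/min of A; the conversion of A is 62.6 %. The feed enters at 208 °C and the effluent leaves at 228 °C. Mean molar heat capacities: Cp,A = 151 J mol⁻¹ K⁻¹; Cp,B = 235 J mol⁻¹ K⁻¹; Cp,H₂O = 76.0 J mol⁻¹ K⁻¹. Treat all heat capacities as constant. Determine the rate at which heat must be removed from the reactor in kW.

Extent of reaction ξ = 0.626 × 18.2 / 2 = 5.6966 mol/min
Reaction term: ξ·ΔH°_rxn = 5.6966 × -62.0 = -353.19 kJ/min
Sensible, feed 208→25 °C: -502.92 kJ/min
Outlet flows (mol/min): A 6.8068, B 5.6966, H₂O 5.6966
Sensible, products 25→228 °C: 568.29 kJ/min
Q = ΔH = -287.82 kJ/min = -4.797 kW
Heat removed = 4.797 kW

Q_out = 4.80 kW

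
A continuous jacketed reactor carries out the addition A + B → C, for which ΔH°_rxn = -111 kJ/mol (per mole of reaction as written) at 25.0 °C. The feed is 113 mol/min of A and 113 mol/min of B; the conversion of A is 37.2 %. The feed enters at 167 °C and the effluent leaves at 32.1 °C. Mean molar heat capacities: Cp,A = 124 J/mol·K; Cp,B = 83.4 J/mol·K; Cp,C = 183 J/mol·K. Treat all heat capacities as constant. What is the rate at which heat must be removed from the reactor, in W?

Q_out = 131000 W

Extent of reaction ξ = 0.372 × 113 = 42.036 mol/min
Reaction term: ξ·ΔH°_rxn = 42.036 × -111 = -4666 kJ/min
Sensible, feed 167→25 °C: -3327.9 kJ/min
Outlet flows (mol/min): A 70.964, B 70.964, C 42.036
Sensible, products 25→32.1 °C: 159.11 kJ/min
Q = ΔH = -7834.8 kJ/min = -130.58 kW
Heat removed = 130580 W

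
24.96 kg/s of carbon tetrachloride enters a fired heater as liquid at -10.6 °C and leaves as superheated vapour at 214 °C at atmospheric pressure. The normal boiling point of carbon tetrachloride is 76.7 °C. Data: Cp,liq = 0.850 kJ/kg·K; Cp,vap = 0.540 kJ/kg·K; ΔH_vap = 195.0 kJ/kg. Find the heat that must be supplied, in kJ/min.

Q = 514000 kJ/min

liquid -10.6→76.7 °C: 74.205 kJ/kg
vaporisation at 76.7 °C: 195 kJ/kg
vapour 76.7→214 °C: 74.142 kJ/kg
Δh = 74.205 + 195 + 74.142 = 343.35 kJ/kg
Q = ṁ·Δh = 24.96 kg/s × 343.35 kJ/kg = 8569.9 kJ/s
|Q| = 8569.9 kW = 514200 kJ/min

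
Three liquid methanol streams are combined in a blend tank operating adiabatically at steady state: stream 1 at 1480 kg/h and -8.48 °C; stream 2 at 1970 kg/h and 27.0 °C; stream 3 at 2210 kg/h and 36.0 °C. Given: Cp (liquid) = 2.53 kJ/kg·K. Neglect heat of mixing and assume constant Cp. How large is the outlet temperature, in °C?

T_out = 21.2 °C

Adiabatic, steady state ⇒ Σ ṁᵢCp,ᵢ(T_out − Tᵢ) = 0
Σ ṁᵢCp,ᵢTᵢ = 1480×2.53×-8.48 + 1970×2.53×27.0 + 2210×2.53×36.0 = 304100
Σ ṁᵢCp,ᵢ = 1480×2.53 + 1970×2.53 + 2210×2.53 = 14320
T_out = 304100 / 14320 = 21.237 °C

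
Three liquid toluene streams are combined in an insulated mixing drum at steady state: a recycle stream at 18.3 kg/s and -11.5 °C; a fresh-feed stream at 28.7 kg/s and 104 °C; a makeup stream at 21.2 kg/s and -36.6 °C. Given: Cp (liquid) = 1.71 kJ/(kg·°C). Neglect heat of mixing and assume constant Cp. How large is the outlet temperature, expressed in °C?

T_out = 29.3 °C

Energy balance with Q = 0: Σ ṁᵢCp,ᵢ(T_out − Tᵢ) = 0
T_out = Σ ṁᵢCp,ᵢTᵢ / Σ ṁᵢCp,ᵢ
      = 3417.3 / 116.62 = 29.302 °C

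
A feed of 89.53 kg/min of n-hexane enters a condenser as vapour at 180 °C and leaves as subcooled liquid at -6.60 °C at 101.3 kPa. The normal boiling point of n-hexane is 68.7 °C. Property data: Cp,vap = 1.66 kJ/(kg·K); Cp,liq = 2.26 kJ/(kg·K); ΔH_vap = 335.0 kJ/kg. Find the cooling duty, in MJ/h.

vapour 180→68.7 °C: -184.76 kJ/kg
condensation at 68.7 °C: -335 kJ/kg
liquid 68.7→-6.60 °C: -170.18 kJ/kg
Δh = -184.76 + -335 + -170.18 = -689.94 kJ/kg
Q = ṁ·Δh = 89.53 kg/min × -689.94 kJ/kg = -61770 kJ/min
|Q| = 1029.5 kW = 3706.2 MJ/h

Q_c = 3710 MJ/h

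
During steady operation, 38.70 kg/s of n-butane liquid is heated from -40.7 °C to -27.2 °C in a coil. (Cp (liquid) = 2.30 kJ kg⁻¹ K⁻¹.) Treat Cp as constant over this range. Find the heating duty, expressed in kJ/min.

Q = 72100 kJ/min

Q = ṁ·Cp·ΔT = 38.70 × 2.30 × (-27.2 − -40.7) = 1201.6 kJ/s
Heating duty = 72098 kJ/min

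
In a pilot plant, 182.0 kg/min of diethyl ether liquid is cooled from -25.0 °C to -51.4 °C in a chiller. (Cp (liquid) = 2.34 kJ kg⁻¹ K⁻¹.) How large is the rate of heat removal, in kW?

Q = ṁ·Cp·ΔT = 182.0 × 2.34 × (-51.4 − -25.0) = -11243 kJ/min
Converting: 11243 / 60 s = 187.39 kW

Q_c = 187 kW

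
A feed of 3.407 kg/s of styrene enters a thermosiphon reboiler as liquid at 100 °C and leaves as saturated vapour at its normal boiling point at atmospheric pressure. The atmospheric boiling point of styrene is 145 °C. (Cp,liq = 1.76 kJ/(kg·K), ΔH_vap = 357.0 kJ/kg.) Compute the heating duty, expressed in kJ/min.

liquid 100→145 °C: 79.2 kJ/kg
vaporisation at 145 °C: 357 kJ/kg
Δh = 79.2 + 357 = 436.2 kJ/kg
Q = ṁ·Δh = 3.407 kg/s × 436.2 kJ/kg = 1486.1 kJ/s
|Q| = 1486.1 kW = 89168 kJ/min

Q = 89200 kJ/min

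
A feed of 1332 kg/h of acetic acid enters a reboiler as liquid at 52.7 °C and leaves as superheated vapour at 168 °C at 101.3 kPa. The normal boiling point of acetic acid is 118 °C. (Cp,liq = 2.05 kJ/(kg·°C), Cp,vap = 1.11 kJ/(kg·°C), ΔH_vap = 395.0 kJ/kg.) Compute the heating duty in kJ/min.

Q = 13000 kJ/min

liquid 52.7→118 °C: 133.86 kJ/kg
vaporisation at 118 °C: 395 kJ/kg
vapour 118→168 °C: 55.5 kJ/kg
Δh = 133.86 + 395 + 55.5 = 584.37 kJ/kg
Q = ṁ·Δh = 1332 kg/h × 584.37 kJ/kg = 778370 kJ/h
|Q| = 216.22 kW = 12973 kJ/min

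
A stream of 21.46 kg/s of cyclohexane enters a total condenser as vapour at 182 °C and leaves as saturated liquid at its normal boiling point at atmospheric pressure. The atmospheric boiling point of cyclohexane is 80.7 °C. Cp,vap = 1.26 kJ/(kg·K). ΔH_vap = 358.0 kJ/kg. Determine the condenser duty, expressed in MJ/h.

vapour 182→80.7 °C: -127.64 kJ/kg
condensation at 80.7 °C: -358 kJ/kg
Δh = -127.64 + -358 = -485.64 kJ/kg
Q = ṁ·Δh = 21.46 kg/s × -485.64 kJ/kg = -10422 kJ/s
|Q| = 10422 kW = 37518 MJ/h

Q_c = 37500 MJ/h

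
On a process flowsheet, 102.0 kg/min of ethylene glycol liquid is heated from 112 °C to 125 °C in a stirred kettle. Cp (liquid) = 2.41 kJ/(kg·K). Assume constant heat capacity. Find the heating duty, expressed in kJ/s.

Q = 53.3 kJ/s

Q = ṁ·Cp·ΔT = 102.0 × 2.41 × (125 − 112) = 3195.7 kJ/min
Converting: 3195.7 / 60 s = 53.261 kW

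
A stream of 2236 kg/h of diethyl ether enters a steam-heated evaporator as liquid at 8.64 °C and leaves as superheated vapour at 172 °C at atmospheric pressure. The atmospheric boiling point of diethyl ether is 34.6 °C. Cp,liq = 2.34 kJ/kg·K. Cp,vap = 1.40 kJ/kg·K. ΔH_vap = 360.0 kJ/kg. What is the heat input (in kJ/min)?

Q = 22800 kJ/min

liquid 8.64→34.6 °C: 60.746 kJ/kg
vaporisation at 34.6 °C: 360 kJ/kg
vapour 34.6→172 °C: 192.36 kJ/kg
Δh = 60.746 + 360 + 192.36 = 613.11 kJ/kg
Q = ṁ·Δh = 2236 kg/h × 613.11 kJ/kg = 1.3709e+06 kJ/h
|Q| = 380.81 kW = 22848 kJ/min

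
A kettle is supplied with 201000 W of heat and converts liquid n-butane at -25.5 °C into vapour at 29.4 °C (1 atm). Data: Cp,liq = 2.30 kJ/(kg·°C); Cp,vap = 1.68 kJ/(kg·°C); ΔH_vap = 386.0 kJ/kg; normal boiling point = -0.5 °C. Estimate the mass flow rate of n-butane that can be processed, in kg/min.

Δh = 2.30×(-0.5−-25.5) + 386.0 + 1.68×(29.4−-0.5) = 493.73 kJ/kg
Q = 201000 W = 201 kJ/s = 12060 kJ/min
ṁ = Q/Δh = 12060 / 493.73 = 24.426 kg/min

ṁ = 24.4 kg/min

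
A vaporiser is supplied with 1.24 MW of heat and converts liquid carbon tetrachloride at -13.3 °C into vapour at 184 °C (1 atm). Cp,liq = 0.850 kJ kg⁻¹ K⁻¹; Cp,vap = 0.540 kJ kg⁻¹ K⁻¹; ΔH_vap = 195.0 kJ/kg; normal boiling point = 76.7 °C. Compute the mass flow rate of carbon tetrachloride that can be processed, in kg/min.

ṁ = 226 kg/min

Δh = 0.850×(76.7−-13.3) + 195.0 + 0.540×(184−76.7) = 329.44 kJ/kg
Q = 1.24 MW = 1240 kJ/s = 74400 kJ/min
ṁ = Q/Δh = 74400 / 329.44 = 225.84 kg/min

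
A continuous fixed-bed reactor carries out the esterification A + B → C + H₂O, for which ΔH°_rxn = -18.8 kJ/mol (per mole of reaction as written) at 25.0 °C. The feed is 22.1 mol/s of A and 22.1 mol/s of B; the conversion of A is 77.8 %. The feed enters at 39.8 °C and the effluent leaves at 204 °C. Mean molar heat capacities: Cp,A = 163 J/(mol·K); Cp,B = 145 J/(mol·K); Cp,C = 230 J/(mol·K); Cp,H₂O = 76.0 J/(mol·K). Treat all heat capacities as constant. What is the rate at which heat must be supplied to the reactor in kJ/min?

Extent of reaction ξ = 0.778 × 22.1 = 17.194 mol/s
Reaction term: ξ·ΔH°_rxn = 17.194 × -18.8 = -323.24 kJ/s
Sensible, feed 39.8→25 °C: -100.74 kJ/s
Outlet flows (mol/s): A 4.9062, B 4.9062, C 17.194, H₂O 17.194
Sensible, products 25→204 °C: 1212.3 kJ/s
Q = ΔH = 788.28 kJ/s = 788.28 kW
Heat supplied = 47297 kJ/min

Q_in = 47300 kJ/min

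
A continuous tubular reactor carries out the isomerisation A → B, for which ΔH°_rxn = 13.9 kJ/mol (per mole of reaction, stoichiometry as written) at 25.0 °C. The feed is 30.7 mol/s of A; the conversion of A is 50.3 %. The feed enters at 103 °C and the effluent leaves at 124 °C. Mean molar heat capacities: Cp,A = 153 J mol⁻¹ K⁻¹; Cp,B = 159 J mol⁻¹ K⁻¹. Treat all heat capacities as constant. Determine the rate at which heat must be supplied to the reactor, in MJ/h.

Q_in = 1160 MJ/h

Extent of reaction ξ = 0.503 × 30.7 = 15.442 mol/s
Reaction term: ξ·ΔH°_rxn = 15.442 × 13.9 = 214.65 kJ/s
Sensible, feed 103→25 °C: -366.37 kJ/s
Outlet flows (mol/s): A 15.258, B 15.442
Sensible, products 25→124 °C: 474.19 kJ/s
Q = ΔH = 322.46 kJ/s = 322.46 kW
Heat supplied = 1160.8 MJ/h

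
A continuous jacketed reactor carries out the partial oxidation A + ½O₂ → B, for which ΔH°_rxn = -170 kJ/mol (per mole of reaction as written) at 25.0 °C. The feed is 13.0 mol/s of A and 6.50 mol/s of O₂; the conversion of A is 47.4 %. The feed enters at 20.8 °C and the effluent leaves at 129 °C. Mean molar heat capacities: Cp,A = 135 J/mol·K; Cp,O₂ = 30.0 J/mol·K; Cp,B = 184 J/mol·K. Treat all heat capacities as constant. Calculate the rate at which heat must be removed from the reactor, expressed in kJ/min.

Q_out = 48900 kJ/min

Extent of reaction ξ = 0.474 × 13.0 = 6.162 mol/s
Reaction term: ξ·ΔH°_rxn = 6.162 × -170 = -1047.5 kJ/s
Sensible, feed 20.8→25 °C: 8.19 kJ/s
Outlet flows (mol/s): A 6.838, O₂ 3.419, B 6.162
Sensible, products 25→129 °C: 224.59 kJ/s
Q = ΔH = -814.76 kJ/s = -814.76 kW
Heat removed = 48886 kJ/min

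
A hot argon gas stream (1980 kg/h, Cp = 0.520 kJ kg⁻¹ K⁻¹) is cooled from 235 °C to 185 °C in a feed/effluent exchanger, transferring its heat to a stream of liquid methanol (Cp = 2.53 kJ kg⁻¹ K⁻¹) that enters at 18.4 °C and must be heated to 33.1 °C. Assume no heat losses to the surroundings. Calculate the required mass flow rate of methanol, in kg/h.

Heat released by hot stream: Q = 1980 × 0.520 × (235 − 185) = 51480 kJ/h
Energy balance on cold side (adiabatic exchanger): Q = ṁ_c·Cp_c·(T_c,out − T_c,in)
ṁ_c = 51480 / [2.53 × (33.1 − 18.4)] = 1384.2 kg/h

ṁ_c = 1380 kg/h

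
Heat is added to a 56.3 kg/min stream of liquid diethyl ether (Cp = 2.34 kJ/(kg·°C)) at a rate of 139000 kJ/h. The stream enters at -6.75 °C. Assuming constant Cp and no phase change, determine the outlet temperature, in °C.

Q = 139000 kJ/h = 2316.7 kJ/min
ΔT = Q/(ṁ·Cp) = 2316.7/(56.3×2.34) = 17.585 K
T_out = -6.75 + 17.585 = 10.835 °C

T_out = 10.8 °C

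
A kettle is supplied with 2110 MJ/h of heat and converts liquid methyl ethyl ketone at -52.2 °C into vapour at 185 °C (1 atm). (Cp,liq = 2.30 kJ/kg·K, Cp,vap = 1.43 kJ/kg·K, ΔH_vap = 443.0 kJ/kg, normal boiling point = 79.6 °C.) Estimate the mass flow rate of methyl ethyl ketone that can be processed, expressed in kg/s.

Δh = 2.30×(79.6−-52.2) + 443.0 + 1.43×(185−79.6) = 896.86 kJ/kg
Q = 2110 MJ/h = 586.11 kJ/s = 586.11 kJ/s
ṁ = Q/Δh = 586.11 / 896.86 = 0.65351 kg/s

ṁ = 0.654 kg/s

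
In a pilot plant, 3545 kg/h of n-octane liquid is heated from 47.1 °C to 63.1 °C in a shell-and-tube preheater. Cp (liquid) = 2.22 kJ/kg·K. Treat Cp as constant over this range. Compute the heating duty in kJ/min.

Q = ṁ·Cp·ΔT = 3545 × 2.22 × (63.1 − 47.1) = 125920 kJ/h
Converting: 125920 / 3600 s = 34.977 kW
Heating duty = 2098.6 kJ/min

Q = 2100 kJ/min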